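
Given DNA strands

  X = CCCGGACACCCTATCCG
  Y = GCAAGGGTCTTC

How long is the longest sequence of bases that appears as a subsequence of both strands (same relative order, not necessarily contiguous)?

Pick C at X[1]=Y[2], then G at X[4]=Y[6], then G at X[5]=Y[7], then C at X[11]=Y[9], then T at X[12]=Y[10], then T at X[14]=Y[11], then C at X[16]=Y[12]; all 7 bases appear in both, in order. The LCS DP gives dp[17][12] = 7, so this is optimal.

7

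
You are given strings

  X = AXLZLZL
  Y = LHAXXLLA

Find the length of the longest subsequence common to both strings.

Let dp[i][j] be the LCS length of the first i characters of X and the first j characters of Y. dp[i][j] = dp[i-1][j-1]+1 when the i-th and j-th characters match, else max(dp[i-1][j], dp[i][j-1]).
    ·  L  H  A  X  X  L  L  A
 ·  0  0  0  0  0  0  0  0  0
 A  0  0  0  1  1  1  1  1  1
 X  0  0  0  1  2  2  2  2  2
 L  0  1  1  1  2  2  3  3  3
 Z  0  1  1  1  2  2  3  3  3
 L  0  1  1  1  2  2  3  4  4
 Z  0  1  1  1  2  2  3  4  4
 L  0  1  1  1  2  2  3  4  4
dp[7][8] = 4. One LCS (by backtracking along matches): AXLL.

4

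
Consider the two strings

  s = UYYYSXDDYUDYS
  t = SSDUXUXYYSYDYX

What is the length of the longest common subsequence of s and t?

7

Match U (s #1, t #6), then Y (s #3, t #8), then Y (s #4, t #9), then S (s #5, t #10), then Y (s #9, t #11), then D (s #11, t #12), then Y (s #12, t #13) — 7 characters in the same relative order in both, and the DP table's final entry dp[13][14] is also 7, so no common subsequence is longer.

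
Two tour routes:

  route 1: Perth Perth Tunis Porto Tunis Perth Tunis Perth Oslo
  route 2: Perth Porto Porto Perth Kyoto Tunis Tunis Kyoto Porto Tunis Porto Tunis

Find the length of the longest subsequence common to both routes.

6

One common subsequence of length 6: Perth (route 1 #1, route 2 #1); then Perth (route 1 #2, route 2 #4); then Tunis (route 1 #3, route 2 #7); then Porto (route 1 #4, route 2 #9); then Tunis (route 1 #5, route 2 #10); then Tunis (route 1 #7, route 2 #12). The LCS DP gives dp[9][12] = 6, so this is optimal.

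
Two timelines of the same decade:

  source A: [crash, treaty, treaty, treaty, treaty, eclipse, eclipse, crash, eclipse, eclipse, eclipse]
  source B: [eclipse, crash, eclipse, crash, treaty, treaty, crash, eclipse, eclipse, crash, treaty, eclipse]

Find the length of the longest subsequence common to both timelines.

Pick crash at source A[1]=source B[4], treaty at source A[2]=source B[5], treaty at source A[3]=source B[6], eclipse at source A[6]=source B[8], eclipse at source A[7]=source B[9], crash at source A[8]=source B[10], eclipse at source A[11]=source B[12]; all 7 events appear in both, in order. dp[11][12] = 7 confirms this is the maximum.

7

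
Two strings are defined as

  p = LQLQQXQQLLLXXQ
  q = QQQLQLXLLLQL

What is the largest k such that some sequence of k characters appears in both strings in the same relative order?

Pick L [1,4] → Q [2,5] → L [3,6] → X [6,7] → L [9,8] → L [10,9] → L [11,10] → Q [14,11]; all 8 characters appear in both, in order. dp[14][12] = 8 confirms this is the maximum.

8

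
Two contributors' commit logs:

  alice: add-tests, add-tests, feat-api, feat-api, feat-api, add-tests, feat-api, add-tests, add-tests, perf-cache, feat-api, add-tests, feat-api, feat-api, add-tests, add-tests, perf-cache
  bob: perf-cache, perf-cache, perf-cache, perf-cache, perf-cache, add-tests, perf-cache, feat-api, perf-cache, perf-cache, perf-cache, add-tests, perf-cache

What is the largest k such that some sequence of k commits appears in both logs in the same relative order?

Match add-tests at alice[1]=bob[6], feat-api at alice[3]=bob[8], perf-cache at alice[10]=bob[11], add-tests at alice[16]=bob[12], perf-cache at alice[17]=bob[13] — 5 commits in the same relative order in both. Since dp[17][13] = 5, nothing longer is possible.

5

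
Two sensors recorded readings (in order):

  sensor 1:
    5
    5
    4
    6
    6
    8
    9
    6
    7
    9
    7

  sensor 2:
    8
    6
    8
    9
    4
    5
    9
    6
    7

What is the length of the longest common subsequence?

5

Let dp[i][j] be the LCS length of the first i values of sensor 1 and the first j values of sensor 2. dp[i][j] = dp[i-1][j-1]+1 when the i-th and j-th values match, else max(dp[i-1][j], dp[i][j-1]).
    ·  8  6  8  9  4  5  9  6  7
 ·  0  0  0  0  0  0  0  0  0  0
 5  0  0  0  0  0  0  1  1  1  1
 5  0  0  0  0  0  0  1  1  1  1
 4  0  0  0  0  0  1  1  1  1  1
 6  0  0  1  1  1  1  1  1  2  2
 6  0  0  1  1  1  1  1  1  2  2
 8  0  1  1  2  2  2  2  2  2  2
 9  0  1  1  2  3  3  3  3  3  3
 6  0  1  2  2  3  3  3  3  4  4
 7  0  1  2  2  3  3  3  3  4  5
 9  0  1  2  2  3  3  3  4  4  5
 7  0  1  2  2  3  3  3  4  4  5
dp[11][9] = 5. One LCS (by backtracking along matches): 6, 8, 9, 6, 7.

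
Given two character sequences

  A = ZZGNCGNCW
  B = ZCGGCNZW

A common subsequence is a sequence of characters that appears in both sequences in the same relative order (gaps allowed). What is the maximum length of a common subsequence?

Pick Z [1,1], then G [3,4], then C [5,5], then N [7,6], then W [9,8]; all 5 characters appear in both, in order, and the DP table's final entry dp[9][8] is also 5, so no common subsequence is longer.

5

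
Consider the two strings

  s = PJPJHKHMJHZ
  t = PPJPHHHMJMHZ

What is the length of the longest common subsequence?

9

Pick P [1,2]; then J [2,3]; then P [3,4]; then H [5,6]; then H [7,7]; then M [8,8]; then J [9,9]; then H [10,11]; then Z [11,12]; all 9 characters appear in both, in order, and the DP table's final entry dp[11][12] is also 9, so no common subsequence is longer.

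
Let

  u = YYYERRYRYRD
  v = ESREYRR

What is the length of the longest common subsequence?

5

Let dp[i][j] be the LCS length of the first i characters of u and the first j characters of v. dp[i][j] = dp[i-1][j-1]+1 when the i-th and j-th characters match, else max(dp[i-1][j], dp[i][j-1]).
    ·  E  S  R  E  Y  R  R
 ·  0  0  0  0  0  0  0  0
 Y  0  0  0  0  0  1  1  1
 Y  0  0  0  0  0  1  1  1
 Y  0  0  0  0  0  1  1  1
 E  0  1  1  1  1  1  1  1
 R  0  1  1  2  2  2  2  2
 R  0  1  1  2  2  2  3  3
 Y  0  1  1  2  2  3  3  3
 R  0  1  1  2  2  3  4  4
 Y  0  1  1  2  2  3  4  4
 R  0  1  1  2  2  3  4  5
 D  0  1  1  2  2  3  4  5
dp[11][7] = 5. One LCS (by backtracking along matches): ERYRR.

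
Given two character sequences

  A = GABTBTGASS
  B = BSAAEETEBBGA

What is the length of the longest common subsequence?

Taking A (A #2, B #4), B (A #3, B #9), B (A #5, B #10), G (A #7, B #11), A (A #8, B #12) gives a common subsequence of length 5. dp[10][12] = 5 confirms this is the maximum.

5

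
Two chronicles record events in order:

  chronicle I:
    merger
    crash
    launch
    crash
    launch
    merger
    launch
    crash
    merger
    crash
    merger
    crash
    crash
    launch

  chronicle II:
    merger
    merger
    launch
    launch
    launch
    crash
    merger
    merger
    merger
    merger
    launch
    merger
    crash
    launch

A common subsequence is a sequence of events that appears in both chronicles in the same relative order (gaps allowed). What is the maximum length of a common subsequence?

9

Match merger (chronicle I #1, chronicle II #2); then launch (chronicle I #3, chronicle II #3); then launch (chronicle I #5, chronicle II #4); then launch (chronicle I #7, chronicle II #5); then crash (chronicle I #8, chronicle II #6); then merger (chronicle I #9, chronicle II #10); then merger (chronicle I #11, chronicle II #12); then crash (chronicle I #13, chronicle II #13); then launch (chronicle I #14, chronicle II #14) — 9 events in the same relative order in both. Since dp[14][14] = 9, nothing longer is possible.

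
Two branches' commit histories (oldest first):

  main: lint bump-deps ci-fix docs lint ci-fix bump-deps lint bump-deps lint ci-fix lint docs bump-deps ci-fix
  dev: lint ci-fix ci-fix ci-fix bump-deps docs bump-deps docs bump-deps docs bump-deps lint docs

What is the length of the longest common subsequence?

Taking lint at main[1]=dev[1], then bump-deps at main[2]=dev[7], then docs at main[4]=dev[8], then bump-deps at main[7]=dev[9], then bump-deps at main[9]=dev[11], then lint at main[12]=dev[12], then docs at main[13]=dev[13] gives a common subsequence of length 7, and the DP table's final entry dp[15][13] is also 7, so no common subsequence is longer.

7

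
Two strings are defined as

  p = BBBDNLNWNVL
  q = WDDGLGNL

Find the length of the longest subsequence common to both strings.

One common subsequence of length 4: D [4,3], L [6,5], N [9,7], L [11,8], and the DP table's final entry dp[11][8] is also 4, so no common subsequence is longer.

4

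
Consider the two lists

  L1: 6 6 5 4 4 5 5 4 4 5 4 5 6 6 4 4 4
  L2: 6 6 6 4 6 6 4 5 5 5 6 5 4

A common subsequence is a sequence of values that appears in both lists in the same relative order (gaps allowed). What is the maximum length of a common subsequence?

9

Pick 6 [1,2] → 6 [2,3] → 4 [4,4] → 4 [5,7] → 5 [6,8] → 5 [7,9] → 5 [10,10] → 5 [12,12] → 4 [17,13]; all 9 values appear in both, in order, and the DP table's final entry dp[17][13] is also 9, so no common subsequence is longer.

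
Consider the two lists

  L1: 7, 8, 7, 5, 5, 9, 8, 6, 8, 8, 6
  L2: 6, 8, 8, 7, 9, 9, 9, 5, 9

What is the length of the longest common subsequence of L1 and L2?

4

Let dp[i][j] be the LCS length of the first i values of L1 and the first j values of L2. dp[i][j] = dp[i-1][j-1]+1 when the i-th and j-th values match, else max(dp[i-1][j], dp[i][j-1]).
    ·  6  8  8  7  9  9  9  5  9
 ·  0  0  0  0  0  0  0  0  0  0
 7  0  0  0  0  1  1  1  1  1  1
 8  0  0  1  1  1  1  1  1  1  1
 7  0  0  1  1  2  2  2  2  2  2
 5  0  0  1  1  2  2  2  2  3  3
 5  0  0  1  1  2  2  2  2  3  3
 9  0  0  1  1  2  3  3  3  3  4
 8  0  0  1  2  2  3  3  3  3  4
 6  0  1  1  2  2  3  3  3  3  4
 8  0  1  2  2  2  3  3  3  3  4
 8  0  1  2  3  3  3  3  3  3  4
 6  0  1  2  3  3  3  3  3  3  4
dp[11][9] = 4. One LCS (by backtracking along matches): 8, 7, 5, 9.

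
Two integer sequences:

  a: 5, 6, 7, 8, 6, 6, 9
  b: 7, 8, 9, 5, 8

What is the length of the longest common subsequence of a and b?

Let dp[i][j] be the LCS length of the first i values of a and the first j values of b. dp[i][j] = dp[i-1][j-1]+1 when the i-th and j-th values match, else max(dp[i-1][j], dp[i][j-1]).
    ·  7  8  9  5  8
 ·  0  0  0  0  0  0
 5  0  0  0  0  1  1
 6  0  0  0  0  1  1
 7  0  1  1  1  1  1
 8  0  1  2  2  2  2
 6  0  1  2  2  2  2
 6  0  1  2  2  2  2
 9  0  1  2  3  3  3
dp[7][5] = 3. One LCS (by backtracking along matches): 7, 8, 9.

3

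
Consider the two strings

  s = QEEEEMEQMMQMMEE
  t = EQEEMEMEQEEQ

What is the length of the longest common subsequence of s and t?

Taking Q [1,2]; then E [2,3]; then E [3,4]; then E [5,6]; then M [6,7]; then E [7,8]; then Q [11,9]; then E [14,10]; then E [15,11] gives a common subsequence of length 9. dp[15][12] = 9 confirms this is the maximum.

9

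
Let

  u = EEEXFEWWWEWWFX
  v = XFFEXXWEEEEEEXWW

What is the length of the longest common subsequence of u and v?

Taking E (u #1, v #9); then E (u #2, v #10); then E (u #3, v #11); then E (u #6, v #12); then E (u #10, v #13); then W (u #11, v #15); then W (u #12, v #16) gives a common subsequence of length 7, and the DP table's final entry dp[14][16] is also 7, so no common subsequence is longer.

7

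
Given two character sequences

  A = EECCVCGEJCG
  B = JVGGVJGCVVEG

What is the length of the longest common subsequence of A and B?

One common subsequence of length 5: V at A[5]=B[2] → G at A[7]=B[4] → J at A[9]=B[6] → C at A[10]=B[8] → G at A[11]=B[12]. The LCS DP gives dp[11][12] = 5, so this is optimal.

5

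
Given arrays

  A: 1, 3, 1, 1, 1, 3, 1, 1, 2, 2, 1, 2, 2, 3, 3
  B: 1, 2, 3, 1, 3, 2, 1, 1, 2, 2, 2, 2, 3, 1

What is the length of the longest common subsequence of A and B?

Pick 1 (A #1, B #1), then 3 (A #2, B #3), then 1 (A #5, B #4), then 3 (A #6, B #5), then 1 (A #7, B #7), then 1 (A #8, B #8), then 2 (A #9, B #9), then 2 (A #10, B #10), then 2 (A #12, B #11), then 2 (A #13, B #12), then 3 (A #14, B #13); all 11 values appear in both, in order, and the DP table's final entry dp[15][14] is also 11, so no common subsequence is longer.

11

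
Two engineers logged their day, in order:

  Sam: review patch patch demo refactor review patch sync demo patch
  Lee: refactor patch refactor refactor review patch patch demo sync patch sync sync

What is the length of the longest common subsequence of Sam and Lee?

6

One common subsequence of length 6: review (Sam #1, Lee #5); then patch (Sam #2, Lee #6); then patch (Sam #3, Lee #7); then demo (Sam #4, Lee #8); then patch (Sam #7, Lee #10); then sync (Sam #8, Lee #12). dp[10][12] = 6 confirms this is the maximum.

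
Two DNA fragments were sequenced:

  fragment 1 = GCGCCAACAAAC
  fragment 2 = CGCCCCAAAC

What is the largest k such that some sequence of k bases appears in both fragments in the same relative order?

9

Let dp[i][j] be the LCS length of the first i bases of fragment 1 and the first j bases of fragment 2. dp[i][j] = dp[i-1][j-1]+1 when the i-th and j-th bases match, else max(dp[i-1][j], dp[i][j-1]).
    ·  C  G  C  C  C  C  A  A  A  C
 ·  0  0  0  0  0  0  0  0  0  0  0
 G  0  0  1  1  1  1  1  1  1  1  1
 C  0  1  1  2  2  2  2  2  2  2  2
 G  0  1  2  2  2  2  2  2  2  2  2
 C  0  1  2  3  3  3  3  3  3  3  3
 C  0  1  2  3  4  4  4  4  4  4  4
 A  0  1  2  3  4  4  4  5  5  5  5
 A  0  1  2  3  4  4  4  5  6  6  6
 C  0  1  2  3  4  5  5  5  6  6  7
 A  0  1  2  3  4  5  5  6  6  7  7
 A  0  1  2  3  4  5  5  6  7  7  7
 A  0  1  2  3  4  5  5  6  7  8  8
 C  0  1  2  3  4  5  6  6  7  8  9
dp[12][10] = 9. One LCS (by backtracking along matches): GCCCCAAAC.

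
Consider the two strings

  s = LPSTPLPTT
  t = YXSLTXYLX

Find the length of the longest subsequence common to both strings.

3

Let dp[i][j] be the LCS length of the first i characters of s and the first j characters of t. dp[i][j] = dp[i-1][j-1]+1 when the i-th and j-th characters match, else max(dp[i-1][j], dp[i][j-1]).
    ·  Y  X  S  L  T  X  Y  L  X
 ·  0  0  0  0  0  0  0  0  0  0
 L  0  0  0  0  1  1  1  1  1  1
 P  0  0  0  0  1  1  1  1  1  1
 S  0  0  0  1  1  1  1  1  1  1
 T  0  0  0  1  1  2  2  2  2  2
 P  0  0  0  1  1  2  2  2  2  2
 L  0  0  0  1  2  2  2  2  3  3
 P  0  0  0  1  2  2  2  2  3  3
 T  0  0  0  1  2  3  3  3  3  3
 T  0  0  0  1  2  3  3  3  3  3
dp[9][9] = 3. One LCS (by backtracking along matches): LTL.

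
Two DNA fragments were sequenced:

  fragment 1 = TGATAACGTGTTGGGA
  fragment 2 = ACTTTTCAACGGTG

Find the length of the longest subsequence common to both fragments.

9

Taking T (fragment 1 #1, fragment 2 #5), then T (fragment 1 #4, fragment 2 #6), then A (fragment 1 #5, fragment 2 #8), then A (fragment 1 #6, fragment 2 #9), then C (fragment 1 #7, fragment 2 #10), then G (fragment 1 #8, fragment 2 #11), then G (fragment 1 #10, fragment 2 #12), then T (fragment 1 #12, fragment 2 #13), then G (fragment 1 #15, fragment 2 #14) gives a common subsequence of length 9. dp[16][14] = 9 confirms this is the maximum.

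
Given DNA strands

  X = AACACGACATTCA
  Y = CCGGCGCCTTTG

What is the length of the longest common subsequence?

Match C [3,2]; then C [5,5]; then G [6,6]; then C [8,8]; then T [10,10]; then T [11,11] — 6 bases in the same relative order in both. The LCS DP gives dp[13][12] = 6, so this is optimal.

6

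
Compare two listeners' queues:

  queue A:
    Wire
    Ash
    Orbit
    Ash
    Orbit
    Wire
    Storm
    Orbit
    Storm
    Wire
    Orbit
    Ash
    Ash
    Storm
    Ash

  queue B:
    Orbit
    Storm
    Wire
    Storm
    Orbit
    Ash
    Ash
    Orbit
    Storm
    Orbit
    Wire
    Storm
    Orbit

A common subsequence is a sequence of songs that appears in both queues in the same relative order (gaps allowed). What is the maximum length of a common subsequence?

Pick Wire [1,3] → Ash [2,6] → Ash [4,7] → Orbit [5,8] → Storm [7,9] → Orbit [8,10] → Storm [9,12] → Orbit [11,13]; all 8 songs appear in both, in order, and the DP table's final entry dp[15][13] is also 8, so no common subsequence is longer.

8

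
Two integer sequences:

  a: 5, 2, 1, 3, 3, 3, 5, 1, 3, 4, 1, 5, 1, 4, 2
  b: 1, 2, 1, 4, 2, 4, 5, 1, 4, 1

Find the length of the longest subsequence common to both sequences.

6

Taking 2 [2,2]; then 1 [3,3]; then 5 [7,7]; then 1 [8,8]; then 4 [10,9]; then 1 [13,10] gives a common subsequence of length 6. Since dp[15][10] = 6, nothing longer is possible.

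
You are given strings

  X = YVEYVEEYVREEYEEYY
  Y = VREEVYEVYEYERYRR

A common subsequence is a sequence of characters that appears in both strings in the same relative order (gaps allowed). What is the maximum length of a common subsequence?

Taking V [2,1]; then E [3,4]; then Y [4,6]; then V [5,8]; then Y [8,9]; then E [12,10]; then Y [13,11]; then E [14,12]; then Y [16,14] gives a common subsequence of length 9. The LCS DP gives dp[17][16] = 9, so this is optimal.

9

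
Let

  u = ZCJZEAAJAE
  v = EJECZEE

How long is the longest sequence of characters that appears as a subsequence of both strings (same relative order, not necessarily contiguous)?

4

Let dp[i][j] be the LCS length of the first i characters of u and the first j characters of v. dp[i][j] = dp[i-1][j-1]+1 when the i-th and j-th characters match, else max(dp[i-1][j], dp[i][j-1]).
    ·  E  J  E  C  Z  E  E
 ·  0  0  0  0  0  0  0  0
 Z  0  0  0  0  0  1  1  1
 C  0  0  0  0  1  1  1  1
 J  0  0  1  1  1  1  1  1
 Z  0  0  1  1  1  2  2  2
 E  0  1  1  2  2  2  3  3
 A  0  1  1  2  2  2  3  3
 A  0  1  1  2  2  2  3  3
 J  0  1  2  2  2  2  3  3
 A  0  1  2  2  2  2  3  3
 E  0  1  2  3  3  3  3  4
dp[10][7] = 4. One LCS (by backtracking along matches): CZEE.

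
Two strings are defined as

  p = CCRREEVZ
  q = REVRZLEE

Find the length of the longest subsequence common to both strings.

Pick R at p[3]=q[1]; then R at p[4]=q[4]; then E at p[5]=q[7]; then E at p[6]=q[8]; all 4 characters appear in both, in order. The LCS DP gives dp[8][8] = 4, so this is optimal.

4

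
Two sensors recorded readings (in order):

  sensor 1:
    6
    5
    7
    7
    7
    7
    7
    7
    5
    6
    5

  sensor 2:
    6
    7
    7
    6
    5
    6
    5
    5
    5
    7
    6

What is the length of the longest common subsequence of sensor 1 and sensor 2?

6

Taking 6 at sensor 1[1]=sensor 2[1] → 7 at sensor 1[3]=sensor 2[2] → 7 at sensor 1[4]=sensor 2[3] → 5 at sensor 1[9]=sensor 2[5] → 6 at sensor 1[10]=sensor 2[6] → 5 at sensor 1[11]=sensor 2[9] gives a common subsequence of length 6. Since dp[11][11] = 6, nothing longer is possible.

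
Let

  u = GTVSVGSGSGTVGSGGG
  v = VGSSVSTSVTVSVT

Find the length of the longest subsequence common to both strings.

8

Taking G at u[1]=v[2], S at u[4]=v[4], V at u[5]=v[5], S at u[7]=v[6], S at u[9]=v[8], T at u[11]=v[10], V at u[12]=v[11], S at u[14]=v[12] gives a common subsequence of length 8. The LCS DP gives dp[17][14] = 8, so this is optimal.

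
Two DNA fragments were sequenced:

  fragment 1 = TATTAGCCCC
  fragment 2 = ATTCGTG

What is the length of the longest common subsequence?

4

Match T [1,2] → T [3,3] → T [4,6] → G [6,7] — 4 bases in the same relative order in both. Since dp[10][7] = 4, nothing longer is possible.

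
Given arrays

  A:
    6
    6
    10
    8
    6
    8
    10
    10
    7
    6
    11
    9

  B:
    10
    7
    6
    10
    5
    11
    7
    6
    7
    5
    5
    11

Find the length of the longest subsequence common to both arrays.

One common subsequence of length 6: 10 at A[3]=B[1]; then 6 at A[5]=B[3]; then 10 at A[7]=B[4]; then 7 at A[9]=B[7]; then 6 at A[10]=B[8]; then 11 at A[11]=B[12], and the DP table's final entry dp[12][12] is also 6, so no common subsequence is longer.

6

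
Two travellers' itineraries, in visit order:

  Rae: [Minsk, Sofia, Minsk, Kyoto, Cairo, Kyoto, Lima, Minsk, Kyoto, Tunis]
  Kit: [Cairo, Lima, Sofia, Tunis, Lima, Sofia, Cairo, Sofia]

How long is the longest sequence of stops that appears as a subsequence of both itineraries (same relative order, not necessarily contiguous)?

Match Cairo (Rae #5, Kit #1), Lima (Rae #7, Kit #2), Tunis (Rae #10, Kit #4) — 3 stops in the same relative order in both. The LCS DP gives dp[10][8] = 3, so this is optimal.

3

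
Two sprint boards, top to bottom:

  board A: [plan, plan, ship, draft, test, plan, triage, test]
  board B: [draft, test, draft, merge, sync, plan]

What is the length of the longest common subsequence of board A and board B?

3

Pick draft at board A[4]=board B[1] → test at board A[5]=board B[2] → plan at board A[6]=board B[6]; all 3 tasks appear in both, in order. Since dp[8][6] = 3, nothing longer is possible.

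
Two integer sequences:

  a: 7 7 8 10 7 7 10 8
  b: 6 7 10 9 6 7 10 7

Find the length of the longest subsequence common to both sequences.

Taking 7 at a[1]=b[2], then 7 at a[2]=b[6], then 10 at a[4]=b[7], then 7 at a[6]=b[8] gives a common subsequence of length 4. Since dp[8][8] = 4, nothing longer is possible.

4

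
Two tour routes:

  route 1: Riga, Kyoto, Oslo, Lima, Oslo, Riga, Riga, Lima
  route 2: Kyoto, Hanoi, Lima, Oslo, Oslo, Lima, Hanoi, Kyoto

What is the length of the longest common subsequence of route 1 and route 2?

4

Pick Kyoto [2,1] → Oslo [3,4] → Oslo [5,5] → Lima [8,6]; all 4 stops appear in both, in order. Since dp[8][8] = 4, nothing longer is possible.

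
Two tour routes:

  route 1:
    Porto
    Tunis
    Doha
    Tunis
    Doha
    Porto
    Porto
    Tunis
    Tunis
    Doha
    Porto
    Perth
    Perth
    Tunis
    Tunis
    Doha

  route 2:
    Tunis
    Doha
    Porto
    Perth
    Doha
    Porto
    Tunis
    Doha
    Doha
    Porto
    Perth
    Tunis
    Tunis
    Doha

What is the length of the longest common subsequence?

11

Match Tunis at route 1[2]=route 2[1], Doha at route 1[3]=route 2[2], Doha at route 1[5]=route 2[5], Porto at route 1[7]=route 2[6], Tunis at route 1[8]=route 2[7], Doha at route 1[10]=route 2[9], Porto at route 1[11]=route 2[10], Perth at route 1[13]=route 2[11], Tunis at route 1[14]=route 2[12], Tunis at route 1[15]=route 2[13], Doha at route 1[16]=route 2[14] — 11 stops in the same relative order in both. The LCS DP gives dp[16][14] = 11, so this is optimal.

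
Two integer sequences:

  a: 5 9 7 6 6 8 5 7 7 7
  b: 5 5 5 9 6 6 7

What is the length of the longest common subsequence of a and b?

Let dp[i][j] be the LCS length of the first i values of a and the first j values of b. dp[i][j] = dp[i-1][j-1]+1 when the i-th and j-th values match, else max(dp[i-1][j], dp[i][j-1]).
    ·  5  5  5  9  6  6  7
 ·  0  0  0  0  0  0  0  0
 5  0  1  1  1  1  1  1  1
 9  0  1  1  1  2  2  2  2
 7  0  1  1  1  2  2  2  3
 6  0  1  1  1  2  3  3  3
 6  0  1  1  1  2  3  4  4
 8  0  1  1  1  2  3  4  4
 5  0  1  2  2  2  3  4  4
 7  0  1  2  2  2  3  4  5
 7  0  1  2  2  2  3  4  5
 7  0  1  2  2  2  3  4  5
dp[10][7] = 5. One LCS (by backtracking along matches): 5, 9, 6, 6, 7.

5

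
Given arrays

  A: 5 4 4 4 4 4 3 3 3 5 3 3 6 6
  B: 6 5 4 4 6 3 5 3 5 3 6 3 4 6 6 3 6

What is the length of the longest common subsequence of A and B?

One common subsequence of length 10: 5 (A #1, B #2); then 4 (A #2, B #3); then 4 (A #3, B #4); then 3 (A #7, B #6); then 3 (A #9, B #8); then 5 (A #10, B #9); then 3 (A #11, B #10); then 3 (A #12, B #12); then 6 (A #13, B #15); then 6 (A #14, B #17), and the DP table's final entry dp[14][17] is also 10, so no common subsequence is longer.

10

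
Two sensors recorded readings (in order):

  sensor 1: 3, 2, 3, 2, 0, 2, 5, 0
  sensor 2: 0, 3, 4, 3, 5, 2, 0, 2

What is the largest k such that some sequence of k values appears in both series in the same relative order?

5

One common subsequence of length 5: 3 (sensor 1 #1, sensor 2 #2); then 3 (sensor 1 #3, sensor 2 #4); then 2 (sensor 1 #4, sensor 2 #6); then 0 (sensor 1 #5, sensor 2 #7); then 2 (sensor 1 #6, sensor 2 #8). Since dp[8][8] = 5, nothing longer is possible.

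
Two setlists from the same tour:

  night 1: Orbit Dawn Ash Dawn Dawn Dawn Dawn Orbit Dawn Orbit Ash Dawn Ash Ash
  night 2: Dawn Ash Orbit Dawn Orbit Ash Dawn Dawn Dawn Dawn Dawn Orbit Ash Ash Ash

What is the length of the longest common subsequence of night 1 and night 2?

12

Match Orbit [1,3] → Dawn [2,4] → Ash [3,6] → Dawn [4,7] → Dawn [5,8] → Dawn [6,9] → Dawn [7,10] → Dawn [9,11] → Orbit [10,12] → Ash [11,13] → Ash [13,14] → Ash [14,15] — 12 songs in the same relative order in both. dp[14][15] = 12 confirms this is the maximum.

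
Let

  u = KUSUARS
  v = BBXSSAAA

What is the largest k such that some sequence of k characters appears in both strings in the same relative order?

2

Pick S at u[3]=v[5], then A at u[5]=v[8]; all 2 characters appear in both, in order. The LCS DP gives dp[7][8] = 2, so this is optimal.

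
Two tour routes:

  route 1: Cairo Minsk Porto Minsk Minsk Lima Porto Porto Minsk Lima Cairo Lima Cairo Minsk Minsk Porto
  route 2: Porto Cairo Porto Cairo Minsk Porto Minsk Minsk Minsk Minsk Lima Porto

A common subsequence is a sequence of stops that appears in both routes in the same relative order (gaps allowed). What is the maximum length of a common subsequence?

8

Pick Cairo at route 1[1]=route 2[4], then Minsk at route 1[2]=route 2[5], then Porto at route 1[3]=route 2[6], then Minsk at route 1[4]=route 2[8], then Minsk at route 1[5]=route 2[9], then Minsk at route 1[9]=route 2[10], then Lima at route 1[12]=route 2[11], then Porto at route 1[16]=route 2[12]; all 8 stops appear in both, in order, and the DP table's final entry dp[16][12] is also 8, so no common subsequence is longer.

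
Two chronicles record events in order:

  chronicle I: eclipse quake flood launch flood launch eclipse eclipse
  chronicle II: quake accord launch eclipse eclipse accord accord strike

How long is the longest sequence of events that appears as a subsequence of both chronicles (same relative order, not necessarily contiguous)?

4

One common subsequence of length 4: quake [2,1], then launch [6,3], then eclipse [7,4], then eclipse [8,5]. dp[8][8] = 4 confirms this is the maximum.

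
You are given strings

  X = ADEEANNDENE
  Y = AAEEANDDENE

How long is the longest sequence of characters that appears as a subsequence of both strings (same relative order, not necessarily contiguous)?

One common subsequence of length 9: A [1,2], then E [3,3], then E [4,4], then A [5,5], then N [6,6], then D [8,8], then E [9,9], then N [10,10], then E [11,11]. The LCS DP gives dp[11][11] = 9, so this is optimal.

9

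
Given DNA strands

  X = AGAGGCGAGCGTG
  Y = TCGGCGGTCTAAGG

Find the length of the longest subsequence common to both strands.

Taking G [4,3] → G [5,4] → C [6,5] → G [7,6] → G [9,7] → C [10,9] → G [11,13] → G [13,14] gives a common subsequence of length 8. dp[13][14] = 8 confirms this is the maximum.

8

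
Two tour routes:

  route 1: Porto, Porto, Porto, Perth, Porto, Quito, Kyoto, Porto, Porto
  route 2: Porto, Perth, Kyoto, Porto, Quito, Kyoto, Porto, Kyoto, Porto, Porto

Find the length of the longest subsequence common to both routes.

Taking Porto at route 1[3]=route 2[1]; then Perth at route 1[4]=route 2[2]; then Porto at route 1[5]=route 2[4]; then Quito at route 1[6]=route 2[5]; then Kyoto at route 1[7]=route 2[8]; then Porto at route 1[8]=route 2[9]; then Porto at route 1[9]=route 2[10] gives a common subsequence of length 7, and the DP table's final entry dp[9][10] is also 7, so no common subsequence is longer.

7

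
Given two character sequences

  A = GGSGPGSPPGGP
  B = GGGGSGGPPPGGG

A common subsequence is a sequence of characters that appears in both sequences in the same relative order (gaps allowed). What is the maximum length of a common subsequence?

9

One common subsequence of length 9: G at A[1]=B[3], G at A[2]=B[4], S at A[3]=B[5], G at A[4]=B[7], P at A[5]=B[8], P at A[8]=B[9], P at A[9]=B[10], G at A[10]=B[12], G at A[11]=B[13], and the DP table's final entry dp[12][13] is also 9, so no common subsequence is longer.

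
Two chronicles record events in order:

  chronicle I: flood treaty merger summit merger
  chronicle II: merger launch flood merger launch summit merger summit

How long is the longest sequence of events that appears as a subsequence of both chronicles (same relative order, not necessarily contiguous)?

Pick flood [1,3], merger [3,4], summit [4,6], merger [5,7]; all 4 events appear in both, in order. The LCS DP gives dp[5][8] = 4, so this is optimal.

4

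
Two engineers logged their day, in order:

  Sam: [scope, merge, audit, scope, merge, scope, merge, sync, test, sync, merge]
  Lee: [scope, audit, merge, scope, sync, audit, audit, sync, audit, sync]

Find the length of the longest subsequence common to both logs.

Match scope at Sam[1]=Lee[1], audit at Sam[3]=Lee[2], merge at Sam[5]=Lee[3], scope at Sam[6]=Lee[4], sync at Sam[8]=Lee[8], sync at Sam[10]=Lee[10] — 6 tasks in the same relative order in both, and the DP table's final entry dp[11][10] is also 6, so no common subsequence is longer.

6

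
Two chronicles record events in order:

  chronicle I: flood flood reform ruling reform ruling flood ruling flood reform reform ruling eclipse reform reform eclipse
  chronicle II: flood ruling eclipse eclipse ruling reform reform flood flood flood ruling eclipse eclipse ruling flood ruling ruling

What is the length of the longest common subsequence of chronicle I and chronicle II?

Taking flood at chronicle I[1]=chronicle II[1] → reform at chronicle I[3]=chronicle II[6] → reform at chronicle I[5]=chronicle II[7] → flood at chronicle I[7]=chronicle II[9] → flood at chronicle I[9]=chronicle II[10] → ruling at chronicle I[12]=chronicle II[11] → eclipse at chronicle I[13]=chronicle II[12] → eclipse at chronicle I[16]=chronicle II[13] gives a common subsequence of length 8. dp[16][17] = 8 confirms this is the maximum.

8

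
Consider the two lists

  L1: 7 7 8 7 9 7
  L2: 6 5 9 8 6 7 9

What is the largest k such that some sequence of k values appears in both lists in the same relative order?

3

Let dp[i][j] be the LCS length of the first i values of L1 and the first j values of L2. dp[i][j] = dp[i-1][j-1]+1 when the i-th and j-th values match, else max(dp[i-1][j], dp[i][j-1]).
    ·  6  5  9  8  6  7  9
 ·  0  0  0  0  0  0  0  0
 7  0  0  0  0  0  0  1  1
 7  0  0  0  0  0  0  1  1
 8  0  0  0  0  1  1  1  1
 7  0  0  0  0  1  1  2  2
 9  0  0  0  1  1  1  2  3
 7  0  0  0  1  1  1  2  3
dp[6][7] = 3. One LCS (by backtracking along matches): 8, 7, 9.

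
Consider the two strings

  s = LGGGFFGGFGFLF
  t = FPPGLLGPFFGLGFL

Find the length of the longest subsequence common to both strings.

Match L at s[1]=t[6], G at s[2]=t[7], F at s[5]=t[9], F at s[6]=t[10], G at s[7]=t[11], G at s[10]=t[13], F at s[11]=t[14], L at s[12]=t[15] — 8 characters in the same relative order in both, and the DP table's final entry dp[13][15] is also 8, so no common subsequence is longer.

8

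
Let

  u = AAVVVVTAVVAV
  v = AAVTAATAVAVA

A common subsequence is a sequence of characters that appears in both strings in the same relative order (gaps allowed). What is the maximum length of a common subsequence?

8

Match A (u #1, v #1); then A (u #2, v #2); then V (u #3, v #3); then T (u #7, v #7); then A (u #8, v #8); then V (u #9, v #9); then V (u #10, v #11); then A (u #11, v #12) — 8 characters in the same relative order in both. dp[12][12] = 8 confirms this is the maximum.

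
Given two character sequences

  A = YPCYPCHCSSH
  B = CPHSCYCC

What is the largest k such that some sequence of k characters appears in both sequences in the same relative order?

Pick P [2,2]; then C [3,5]; then Y [4,6]; then C [6,7]; then C [8,8]; all 5 characters appear in both, in order. The LCS DP gives dp[11][8] = 5, so this is optimal.

5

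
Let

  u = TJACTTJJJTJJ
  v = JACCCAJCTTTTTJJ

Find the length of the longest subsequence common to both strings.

8

Taking J [2,1] → A [3,6] → C [4,8] → T [5,11] → T [6,12] → T [10,13] → J [11,14] → J [12,15] gives a common subsequence of length 8. Since dp[12][15] = 8, nothing longer is possible.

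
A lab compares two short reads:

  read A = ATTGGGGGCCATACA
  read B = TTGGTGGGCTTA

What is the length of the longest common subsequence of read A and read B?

10

Taking T (read A #2, read B #1), then T (read A #3, read B #2), then G (read A #4, read B #3), then G (read A #5, read B #4), then G (read A #6, read B #6), then G (read A #7, read B #7), then G (read A #8, read B #8), then C (read A #9, read B #9), then T (read A #12, read B #11), then A (read A #15, read B #12) gives a common subsequence of length 10. The LCS DP gives dp[15][12] = 10, so this is optimal.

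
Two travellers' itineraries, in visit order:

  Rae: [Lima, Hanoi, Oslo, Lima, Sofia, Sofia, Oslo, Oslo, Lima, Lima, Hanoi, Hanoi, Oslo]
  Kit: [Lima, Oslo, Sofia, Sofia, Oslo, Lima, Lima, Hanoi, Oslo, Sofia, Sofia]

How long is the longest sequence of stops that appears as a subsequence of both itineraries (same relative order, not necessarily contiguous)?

9

Match Lima at Rae[1]=Kit[1] → Oslo at Rae[3]=Kit[2] → Sofia at Rae[5]=Kit[3] → Sofia at Rae[6]=Kit[4] → Oslo at Rae[8]=Kit[5] → Lima at Rae[9]=Kit[6] → Lima at Rae[10]=Kit[7] → Hanoi at Rae[12]=Kit[8] → Oslo at Rae[13]=Kit[9] — 9 stops in the same relative order in both. The LCS DP gives dp[13][11] = 9, so this is optimal.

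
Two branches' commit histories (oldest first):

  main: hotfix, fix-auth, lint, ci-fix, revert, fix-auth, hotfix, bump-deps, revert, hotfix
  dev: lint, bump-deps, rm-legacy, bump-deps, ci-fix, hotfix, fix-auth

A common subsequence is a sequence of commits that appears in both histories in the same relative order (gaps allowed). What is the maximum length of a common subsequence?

Pick lint (main #3, dev #1); then ci-fix (main #4, dev #5); then fix-auth (main #6, dev #7); all 3 commits appear in both, in order, and the DP table's final entry dp[10][7] is also 3, so no common subsequence is longer.

3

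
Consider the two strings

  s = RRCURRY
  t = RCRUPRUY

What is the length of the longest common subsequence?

5

Match R (s #1, t #1); then R (s #2, t #3); then U (s #4, t #4); then R (s #5, t #6); then Y (s #7, t #8) — 5 characters in the same relative order in both. The LCS DP gives dp[7][8] = 5, so this is optimal.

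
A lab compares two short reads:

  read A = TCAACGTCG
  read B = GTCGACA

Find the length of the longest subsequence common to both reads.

4

Match T [1,2]; then C [2,3]; then A [3,5]; then A [4,7] — 4 bases in the same relative order in both. Since dp[9][7] = 4, nothing longer is possible.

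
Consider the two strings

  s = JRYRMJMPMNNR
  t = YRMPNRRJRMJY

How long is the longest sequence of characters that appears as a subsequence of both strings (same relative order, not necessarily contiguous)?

Let dp[i][j] be the LCS length of the first i characters of s and the first j characters of t. dp[i][j] = dp[i-1][j-1]+1 when the i-th and j-th characters match, else max(dp[i-1][j], dp[i][j-1]).
    ·  Y  R  M  P  N  R  R  J  R  M  J  Y
 ·  0  0  0  0  0  0  0  0  0  0  0  0  0
 J  0  0  0  0  0  0  0  0  1  1  1  1  1
 R  0  0  1  1  1  1  1  1  1  2  2  2  2
 Y  0  1  1  1  1  1  1  1  1  2  2  2  3
 R  0  1  2  2  2  2  2  2  2  2  2  2  3
 M  0  1  2  3  3  3  3  3  3  3  3  3  3
 J  0  1  2  3  3  3  3  3  4  4  4  4  4
 M  0  1  2  3  3  3  3  3  4  4  5  5  5
 P  0  1  2  3  4  4  4  4  4  4  5  5  5
 M  0  1  2  3  4  4  4  4  4  4  5  5  5
 N  0  1  2  3  4  5  5  5  5  5  5  5  5
 N  0  1  2  3  4  5  5  5  5  5  5  5  5
 R  0  1  2  3  4  5  6  6  6  6  6  6  6
dp[12][12] = 6. One LCS (by backtracking along matches): YRMPNR.

6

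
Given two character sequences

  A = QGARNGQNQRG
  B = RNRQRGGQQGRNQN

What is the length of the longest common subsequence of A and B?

One common subsequence of length 6: Q [1,9], G [2,10], R [4,11], N [5,12], Q [7,13], N [8,14], and the DP table's final entry dp[11][14] is also 6, so no common subsequence is longer.

6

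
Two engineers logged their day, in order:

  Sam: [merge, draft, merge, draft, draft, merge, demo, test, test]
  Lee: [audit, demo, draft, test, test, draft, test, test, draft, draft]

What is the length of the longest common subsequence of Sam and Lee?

One common subsequence of length 4: draft (Sam #2, Lee #3), then draft (Sam #5, Lee #6), then test (Sam #8, Lee #7), then test (Sam #9, Lee #8). The LCS DP gives dp[9][10] = 4, so this is optimal.

4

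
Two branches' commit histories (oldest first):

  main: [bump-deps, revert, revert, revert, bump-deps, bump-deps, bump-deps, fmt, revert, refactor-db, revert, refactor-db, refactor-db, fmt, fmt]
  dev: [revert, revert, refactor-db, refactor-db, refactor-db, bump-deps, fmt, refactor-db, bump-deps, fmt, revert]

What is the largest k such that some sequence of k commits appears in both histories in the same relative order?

Match revert [4,1] → revert [9,2] → refactor-db [10,3] → refactor-db [12,4] → refactor-db [13,5] → fmt [14,7] → fmt [15,10] — 7 commits in the same relative order in both, and the DP table's final entry dp[15][11] is also 7, so no common subsequence is longer.

7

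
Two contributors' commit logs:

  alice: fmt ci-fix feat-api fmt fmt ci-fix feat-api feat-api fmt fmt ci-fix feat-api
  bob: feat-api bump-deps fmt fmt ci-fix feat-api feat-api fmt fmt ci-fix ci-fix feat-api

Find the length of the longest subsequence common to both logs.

10

Pick feat-api [3,1], then fmt [4,3], then fmt [5,4], then ci-fix [6,5], then feat-api [7,6], then feat-api [8,7], then fmt [9,8], then fmt [10,9], then ci-fix [11,11], then feat-api [12,12]; all 10 commits appear in both, in order. Since dp[12][12] = 10, nothing longer is possible.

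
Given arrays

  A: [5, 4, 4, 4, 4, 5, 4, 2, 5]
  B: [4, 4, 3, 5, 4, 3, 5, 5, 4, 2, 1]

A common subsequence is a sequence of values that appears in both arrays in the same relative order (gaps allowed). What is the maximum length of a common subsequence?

6

Taking 4 at A[2]=B[1] → 4 at A[3]=B[2] → 4 at A[4]=B[5] → 5 at A[6]=B[8] → 4 at A[7]=B[9] → 2 at A[8]=B[10] gives a common subsequence of length 6. The LCS DP gives dp[9][11] = 6, so this is optimal.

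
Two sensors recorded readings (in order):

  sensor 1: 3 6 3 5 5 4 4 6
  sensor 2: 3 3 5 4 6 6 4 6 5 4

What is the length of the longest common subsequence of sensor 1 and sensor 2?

6

Taking 3 at sensor 1[1]=sensor 2[1] → 3 at sensor 1[3]=sensor 2[2] → 5 at sensor 1[5]=sensor 2[3] → 4 at sensor 1[6]=sensor 2[4] → 4 at sensor 1[7]=sensor 2[7] → 6 at sensor 1[8]=sensor 2[8] gives a common subsequence of length 6. The LCS DP gives dp[8][10] = 6, so this is optimal.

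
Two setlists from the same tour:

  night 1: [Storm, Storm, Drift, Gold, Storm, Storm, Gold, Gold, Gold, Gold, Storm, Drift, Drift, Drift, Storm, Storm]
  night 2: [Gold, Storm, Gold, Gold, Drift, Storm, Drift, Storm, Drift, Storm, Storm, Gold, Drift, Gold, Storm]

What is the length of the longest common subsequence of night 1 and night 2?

9

One common subsequence of length 9: Gold (night 1 #4, night 2 #1), Storm (night 1 #6, night 2 #2), Gold (night 1 #7, night 2 #3), Gold (night 1 #8, night 2 #4), Storm (night 1 #11, night 2 #6), Drift (night 1 #12, night 2 #7), Drift (night 1 #13, night 2 #9), Drift (night 1 #14, night 2 #13), Storm (night 1 #16, night 2 #15), and the DP table's final entry dp[16][15] is also 9, so no common subsequence is longer.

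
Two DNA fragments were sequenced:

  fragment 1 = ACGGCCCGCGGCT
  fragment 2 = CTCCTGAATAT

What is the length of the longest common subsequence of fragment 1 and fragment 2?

Let dp[i][j] be the LCS length of the first i bases of fragment 1 and the first j bases of fragment 2. dp[i][j] = dp[i-1][j-1]+1 when the i-th and j-th bases match, else max(dp[i-1][j], dp[i][j-1]).
    ·  C  T  C  C  T  G  A  A  T  A  T
 ·  0  0  0  0  0  0  0  0  0  0  0  0
 A  0  0  0  0  0  0  0  1  1  1  1  1
 C  0  1  1  1  1  1  1  1  1  1  1  1
 G  0  1  1  1  1  1  2  2  2  2  2  2
 G  0  1  1  1  1  1  2  2  2  2  2  2
 C  0  1  1  2  2  2  2  2  2  2  2  2
 C  0  1  1  2  3  3  3  3  3  3  3  3
 C  0  1  1  2  3  3  3  3  3  3  3  3
 G  0  1  1  2  3  3  4  4  4  4  4  4
 C  0  1  1  2  3  3  4  4  4  4  4  4
 G  0  1  1  2  3  3  4  4  4  4  4  4
 G  0  1  1  2  3  3  4  4  4  4  4  4
 C  0  1  1  2  3  3  4  4  4  4  4  4
 T  0  1  2  2  3  4  4  4  4  5  5  5
dp[13][11] = 5. One LCS (by backtracking along matches): CCCGT.

5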